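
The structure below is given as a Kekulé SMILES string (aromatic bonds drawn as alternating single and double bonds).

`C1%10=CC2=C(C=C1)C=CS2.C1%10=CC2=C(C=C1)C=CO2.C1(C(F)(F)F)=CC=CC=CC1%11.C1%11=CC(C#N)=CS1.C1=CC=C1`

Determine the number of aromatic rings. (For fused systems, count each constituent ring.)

The SMILES encodes a six-membered carbon ring with three alternating C=C double bonds, fused to a five-membered ring containing one sulfur and two C=C double bonds; a six-membered carbon ring with three alternating C=C double bonds, fused to a five-membered ring containing one oxygen and two C=C double bonds; a seven-membered carbon ring with three C=C double bonds and one sp³ carbon; a five-membered ring of four carbons and one sulfur, with two C=C double bonds; a four-membered carbon ring with two alternating C=C double bonds.
The fused 6/5-membered bicyclic (with one sulfur) is a single π system with 9 sp² atoms and 10 π electrons from ring double bonds plus a heteroatom lone pair. 10 = 4(2)+2, so the system is aromatic and both rings count as aromatic (benzothiophene).
The fused 6/5-membered bicyclic (with one oxygen) is a single π system with 9 sp² atoms and 10 π electrons from ring double bonds plus a heteroatom lone pair. 10 = 4(2)+2, so the system is aromatic and both rings count as aromatic (benzofuran).
The 7-membered ring has one sp³ carbon, so it is not fully conjugated — not aromatic (cycloheptatriene).
The 5-membered ring with one sulfur is planar and fully conjugated; 2 ring double bonds (4 π electrons) plus a heteroatom lone pair (2) give 6 π electrons. 6 = 4(1)+2, so it is aromatic (thiophene).
The 4-membered ring has only sp² ring atoms; a planar conformation would have a fully conjugated π system of 4 electrons. But 4 = 4(1), which is 4n not 4n+2, so it is not aromatic (cyclobutadiene) — cyclobutadiene is antiaromatic and distorts to a rectangle.
5 of the 7 rings are aromatic. Total: 5.

5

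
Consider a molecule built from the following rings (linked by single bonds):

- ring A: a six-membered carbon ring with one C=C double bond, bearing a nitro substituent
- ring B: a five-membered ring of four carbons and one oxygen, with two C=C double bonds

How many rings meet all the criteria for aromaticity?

1

Ring A has four sp³ carbons, so it is not fully conjugated — not aromatic (cyclohexene).
Ring B is planar and fully conjugated; 2 ring double bonds (4 π electrons) plus a heteroatom lone pair (2) give 6 π electrons. That satisfies 4n+2 with n=1, so ring B is aromatic (furan).
Aromatic: B. Total: 1.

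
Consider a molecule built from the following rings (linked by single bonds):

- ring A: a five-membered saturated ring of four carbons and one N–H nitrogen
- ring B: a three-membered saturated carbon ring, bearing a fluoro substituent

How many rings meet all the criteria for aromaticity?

0

Ring A has only sp³ atoms, so it is not fully conjugated — not aromatic (pyrrolidine).
Ring B has only sp³ atoms, so it is not fully conjugated — not aromatic (cyclopropane).
No ring is aromatic. Total: 0.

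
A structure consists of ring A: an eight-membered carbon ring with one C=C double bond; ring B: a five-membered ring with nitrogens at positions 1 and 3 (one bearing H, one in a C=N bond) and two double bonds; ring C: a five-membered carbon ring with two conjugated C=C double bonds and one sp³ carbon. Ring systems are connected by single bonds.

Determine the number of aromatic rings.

Ring A has six sp³ carbons, so it is not fully conjugated — not aromatic (cyclooctene).
Ring B is fully conjugated (every ring atom contributes a p orbital); 2 ring double bonds (4 π electrons) plus a heteroatom lone pair (2) give 6 π electrons. Since 6 = 4n+2 (n=1), ring B is aromatic (imidazole).
Ring C has one sp³ carbon, so it is not fully conjugated — not aromatic (cyclopentadiene).
Aromatic: B. Total: 1.

1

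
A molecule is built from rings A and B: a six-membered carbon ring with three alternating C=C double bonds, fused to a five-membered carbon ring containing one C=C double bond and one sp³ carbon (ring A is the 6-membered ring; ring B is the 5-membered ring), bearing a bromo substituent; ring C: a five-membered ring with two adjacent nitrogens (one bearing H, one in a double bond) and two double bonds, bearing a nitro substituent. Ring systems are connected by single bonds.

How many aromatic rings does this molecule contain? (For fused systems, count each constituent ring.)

Ring A is planar and fully conjugated; 3 ring double bonds give 6 π electrons. 6 = 4(1)+2, so ring A is aromatic (benzene ring).
Ring B has one sp³ carbon, so it is not fully conjugated — not aromatic (cyclopentene ring).
Ring C has a continuous p-orbital overlap around the ring; 2 ring double bonds (4 π electrons) plus a heteroatom lone pair (2) give 6 π electrons. Since 6 = 4n+2 (n=1), ring C is aromatic (pyrazole).
Aromatic: A, C. Total: 2.

2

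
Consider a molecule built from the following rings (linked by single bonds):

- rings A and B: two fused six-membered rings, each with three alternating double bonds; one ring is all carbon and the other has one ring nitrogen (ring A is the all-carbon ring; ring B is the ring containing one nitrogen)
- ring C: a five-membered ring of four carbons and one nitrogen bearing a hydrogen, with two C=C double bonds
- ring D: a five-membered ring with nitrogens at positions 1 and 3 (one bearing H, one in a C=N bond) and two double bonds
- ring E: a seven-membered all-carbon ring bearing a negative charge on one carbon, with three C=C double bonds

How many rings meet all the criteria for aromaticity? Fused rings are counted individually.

Rings A and B form a fused bicyclic system (with one nitrogen) with 10 sp² atoms and 10 π electrons from ring double bonds. 10 = 4(2)+2, so the system is aromatic and both rings count as aromatic (quinoline).
Ring C has a continuous p-orbital overlap around the ring; 2 ring double bonds (4 π electrons) plus a heteroatom lone pair (2) give 6 π electrons. That satisfies 4n+2 with n=1, so ring C is aromatic (pyrrole).
Ring D has a continuous p-orbital overlap around the ring; 2 ring double bonds (4 π electrons) plus a heteroatom lone pair (2) give 6 π electrons. 6 = 4(1)+2, so ring D is aromatic (imidazole).
Ring E has only sp² ring atoms; a planar conformation would have a fully conjugated π system of 8 electrons. But 8 = 4(2), which is 4n not 4n+2, so ring E is not aromatic (cycloheptatrienyl anion).
Aromatic: A, B, C, D. Total: 4.

4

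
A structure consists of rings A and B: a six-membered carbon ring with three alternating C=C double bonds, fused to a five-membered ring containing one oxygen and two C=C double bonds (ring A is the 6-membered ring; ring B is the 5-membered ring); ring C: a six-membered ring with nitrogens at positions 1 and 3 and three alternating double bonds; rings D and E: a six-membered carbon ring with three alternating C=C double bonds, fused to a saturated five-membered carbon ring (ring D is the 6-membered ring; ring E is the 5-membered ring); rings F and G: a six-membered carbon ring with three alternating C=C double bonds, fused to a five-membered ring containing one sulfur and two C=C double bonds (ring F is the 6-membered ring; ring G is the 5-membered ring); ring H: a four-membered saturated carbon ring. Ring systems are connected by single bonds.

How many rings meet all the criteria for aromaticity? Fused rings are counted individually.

6

Rings A and B form a fused bicyclic system (with one oxygen) with 9 sp² atoms and 10 π electrons from ring double bonds plus a heteroatom lone pair. 10 = 4(2)+2, so the system is aromatic and both rings count as aromatic (benzofuran).
Ring C is planar and fully conjugated; 3 ring double bonds give 6 π electrons. 6 = 4(1)+2, so ring C is aromatic (pyrimidine).
Ring D has a continuous p-orbital overlap around the ring; 3 ring double bonds give 6 π electrons. That satisfies 4n+2 with n=1, so ring D is aromatic (benzene ring).
Ring E has three sp³ carbons, so it is not fully conjugated — not aromatic (cyclopentane ring).
Rings F and G form a fused bicyclic system (with one sulfur) with 9 sp² atoms and 10 π electrons from ring double bonds plus a heteroatom lone pair. 10 = 4(2)+2, so the system is aromatic and both rings count as aromatic (benzothiophene).
Ring H has only sp³ atoms, so it is not fully conjugated — not aromatic (cyclobutane).
Aromatic: A, B, C, D, F, G. Total: 6.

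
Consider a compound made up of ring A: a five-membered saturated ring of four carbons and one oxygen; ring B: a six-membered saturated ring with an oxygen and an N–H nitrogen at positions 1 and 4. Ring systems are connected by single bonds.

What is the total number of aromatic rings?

Ring A has only sp³ atoms, so it is not fully conjugated — not aromatic (tetrahydrofuran).
Ring B has only sp³ atoms, so it is not fully conjugated — not aromatic (morpholine).
No ring is aromatic. Total: 0.

0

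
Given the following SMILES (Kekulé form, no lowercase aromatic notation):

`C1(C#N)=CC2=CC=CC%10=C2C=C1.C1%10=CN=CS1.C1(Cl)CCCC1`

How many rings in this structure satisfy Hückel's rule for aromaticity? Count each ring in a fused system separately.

The SMILES encodes two fused six-membered carbon rings, each with three alternating C=C double bonds; a five-membered ring with a sulfur at position 1 and a nitrogen at position 3 (in a C=N bond), with two double bonds; a five-membered saturated carbon ring.
The fused 6/6-membered bicyclic is a single π system with 10 sp² atoms and 10 π electrons from ring double bonds. 10 = 4(2)+2, so the system is aromatic and both rings count as aromatic (naphthalene).
The 5-membered ring with one sulfur and one =N– has a continuous p-orbital overlap around the ring; 2 ring double bonds (4 π electrons) plus a heteroatom lone pair (2) give 6 π electrons. That satisfies 4n+2 with n=1, so it is aromatic (thiazole).
The 5-membered ring has only sp³ atoms, so it is not fully conjugated — not aromatic (cyclopentane).
3 of the 4 rings are aromatic. Total: 3.

3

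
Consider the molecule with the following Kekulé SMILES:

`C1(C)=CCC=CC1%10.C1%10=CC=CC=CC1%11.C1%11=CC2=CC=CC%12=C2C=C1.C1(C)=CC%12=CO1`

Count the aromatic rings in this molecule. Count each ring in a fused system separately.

The SMILES encodes a six-membered carbon ring with two isolated C=C double bonds and two sp³ carbons; a seven-membered carbon ring with three C=C double bonds and one sp³ carbon; two fused six-membered carbon rings, each with three alternating C=C double bonds; a five-membered ring of four carbons and one oxygen, with two C=C double bonds.
The 6-membered ring has two sp³ carbons, so it is not fully conjugated — not aromatic (1,4-cyclohexadiene).
The 7-membered ring has one sp³ carbon, so it is not fully conjugated — not aromatic (cycloheptatriene).
The fused 6/6-membered bicyclic is a single π system with 10 sp² atoms and 10 π electrons from ring double bonds. 10 = 4(2)+2, so the system is aromatic and both rings count as aromatic (naphthalene).
The 5-membered ring with one oxygen is fully conjugated (every ring atom contributes a p orbital); 2 ring double bonds (4 π electrons) plus a heteroatom lone pair (2) give 6 π electrons. 6 = 4(1)+2, so it is aromatic (furan).
3 of the 5 rings are aromatic. Total: 3.

3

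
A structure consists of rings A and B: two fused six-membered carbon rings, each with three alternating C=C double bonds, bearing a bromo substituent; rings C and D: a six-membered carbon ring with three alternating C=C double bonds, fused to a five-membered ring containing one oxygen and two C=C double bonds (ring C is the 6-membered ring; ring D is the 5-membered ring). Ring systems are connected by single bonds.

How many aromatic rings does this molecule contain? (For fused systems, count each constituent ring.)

4

Rings A and B form a fused bicyclic system with 10 sp² atoms and 10 π electrons from ring double bonds. 10 = 4(2)+2, so the system is aromatic and both rings count as aromatic (naphthalene).
Rings C and D form a fused bicyclic system (with one oxygen) with 9 sp² atoms and 10 π electrons from ring double bonds plus a heteroatom lone pair. 10 = 4(2)+2, so the system is aromatic and both rings count as aromatic (benzofuran).
Aromatic: A, B, C, D. Total: 4.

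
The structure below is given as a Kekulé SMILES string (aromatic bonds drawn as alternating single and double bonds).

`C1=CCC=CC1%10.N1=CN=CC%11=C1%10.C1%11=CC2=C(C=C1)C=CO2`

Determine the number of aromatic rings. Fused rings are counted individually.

3

The SMILES encodes a six-membered carbon ring with two isolated C=C double bonds and two sp³ carbons; a six-membered ring with nitrogens at positions 1 and 3 and three alternating double bonds; a six-membered carbon ring with three alternating C=C double bonds, fused to a five-membered ring containing one oxygen and two C=C double bonds.
The 6-membered ring has two sp³ carbons, so it is not fully conjugated — not aromatic (1,4-cyclohexadiene).
The 6-membered ring with two nitrogens (1,3) is planar and fully conjugated; 3 ring double bonds give 6 π electrons. 6 = 4(1)+2, so it is aromatic (pyrimidine).
The fused 6/5-membered bicyclic (with one oxygen) is a single π system with 9 sp² atoms and 10 π electrons from ring double bonds plus a heteroatom lone pair. 10 = 4(2)+2, so the system is aromatic and both rings count as aromatic (benzofuran).
3 of the 4 rings are aromatic. Total: 3.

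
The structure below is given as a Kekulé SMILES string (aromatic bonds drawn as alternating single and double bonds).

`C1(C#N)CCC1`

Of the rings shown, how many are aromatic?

The SMILES encodes a four-membered saturated carbon ring.
The 4-membered ring has only sp³ atoms, so it is not fully conjugated — not aromatic (cyclobutane).

0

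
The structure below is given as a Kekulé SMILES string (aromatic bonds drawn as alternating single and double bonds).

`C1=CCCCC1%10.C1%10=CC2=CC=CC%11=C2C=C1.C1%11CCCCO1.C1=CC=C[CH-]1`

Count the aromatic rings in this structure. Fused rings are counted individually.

3

The SMILES encodes a six-membered carbon ring with one C=C double bond; two fused six-membered carbon rings, each with three alternating C=C double bonds; a six-membered saturated ring of five carbons and one oxygen; a five-membered all-carbon ring bearing a negative charge on one carbon, with two C=C double bonds.
The 6-membered ring has four sp³ carbons, so it is not fully conjugated — not aromatic (cyclohexene).
The fused 6/6-membered bicyclic is a single π system with 10 sp² atoms and 10 π electrons from ring double bonds. 10 = 4(2)+2, so the system is aromatic and both rings count as aromatic (naphthalene).
The 6-membered ring with one oxygen has only sp³ atoms, so it is not fully conjugated — not aromatic (tetrahydropyran).
The 5-membered ring is fully conjugated (every ring atom contributes a p orbital); 2 ring double bonds (4 π electrons) plus the carbanion lone pair (2) give 6 π electrons. That satisfies 4n+2 with n=1, so it is aromatic (cyclopentadienyl anion).
3 of the 5 rings are aromatic. Total: 3.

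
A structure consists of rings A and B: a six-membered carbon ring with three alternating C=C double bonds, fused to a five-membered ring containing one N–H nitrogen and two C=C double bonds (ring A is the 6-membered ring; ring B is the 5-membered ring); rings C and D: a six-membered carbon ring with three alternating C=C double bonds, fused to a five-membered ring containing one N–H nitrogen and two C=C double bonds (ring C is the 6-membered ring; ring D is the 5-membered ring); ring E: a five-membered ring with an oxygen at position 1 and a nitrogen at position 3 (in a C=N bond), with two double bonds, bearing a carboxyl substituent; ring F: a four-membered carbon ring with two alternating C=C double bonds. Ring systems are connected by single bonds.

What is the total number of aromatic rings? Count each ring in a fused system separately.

5

Rings A and B form a fused bicyclic system (with one N–H) with 9 sp² atoms and 10 π electrons from ring double bonds plus a heteroatom lone pair. 10 = 4(2)+2, so the system is aromatic and both rings count as aromatic (indole).
Rings C and D form a fused bicyclic system (with one N–H) with 9 sp² atoms and 10 π electrons from ring double bonds plus a heteroatom lone pair. 10 = 4(2)+2, so the system is aromatic and both rings count as aromatic (indole).
Ring E is fully conjugated (every ring atom contributes a p orbital); 2 ring double bonds (4 π electrons) plus a heteroatom lone pair (2) give 6 π electrons. 6 = 4(1)+2, so ring E is aromatic (oxazole).
Ring F has only sp² ring atoms; a planar conformation would have a fully conjugated π system of 4 electrons. But 4 = 4(1), which is 4n not 4n+2, so ring F is not aromatic (cyclobutadiene) — cyclobutadiene is antiaromatic and distorts to a rectangle.
Aromatic: A, B, C, D, E. Total: 5.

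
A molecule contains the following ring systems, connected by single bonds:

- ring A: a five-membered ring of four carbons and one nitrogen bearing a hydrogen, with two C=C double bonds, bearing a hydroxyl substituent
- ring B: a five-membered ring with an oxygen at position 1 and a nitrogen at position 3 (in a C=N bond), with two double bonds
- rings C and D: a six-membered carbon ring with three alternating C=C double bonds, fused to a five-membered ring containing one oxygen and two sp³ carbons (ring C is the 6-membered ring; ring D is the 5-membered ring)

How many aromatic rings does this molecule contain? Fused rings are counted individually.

3

Ring A is planar and fully conjugated; 2 ring double bonds (4 π electrons) plus a heteroatom lone pair (2) give 6 π electrons. Since 6 = 4n+2 (n=1), ring A is aromatic (pyrrole).
Ring B has a continuous p-orbital overlap around the ring; 2 ring double bonds (4 π electrons) plus a heteroatom lone pair (2) give 6 π electrons. Since 6 = 4n+2 (n=1), ring B is aromatic (oxazole).
Ring C is fully conjugated (every ring atom contributes a p orbital); 3 ring double bonds give 6 π electrons. Since 6 = 4n+2 (n=1), ring C is aromatic (benzene ring).
Ring D has two sp³ carbons, so it is not fully conjugated — not aromatic (oxolane ring).
Aromatic: A, B, C. Total: 3.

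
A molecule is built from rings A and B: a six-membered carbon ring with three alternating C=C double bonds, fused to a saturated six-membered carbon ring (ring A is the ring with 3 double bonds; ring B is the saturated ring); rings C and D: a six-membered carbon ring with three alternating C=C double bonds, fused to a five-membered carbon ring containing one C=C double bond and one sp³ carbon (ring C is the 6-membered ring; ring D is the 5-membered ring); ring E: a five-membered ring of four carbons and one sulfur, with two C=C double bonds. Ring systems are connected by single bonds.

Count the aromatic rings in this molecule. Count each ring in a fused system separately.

3

Ring A is planar and fully conjugated; 3 ring double bonds give 6 π electrons. That satisfies 4n+2 with n=1, so ring A is aromatic (benzene ring).
Ring B has four sp³ carbons, so it is not fully conjugated — not aromatic (cyclohexane ring).
Ring C is planar and fully conjugated; 3 ring double bonds give 6 π electrons. That satisfies 4n+2 with n=1, so ring C is aromatic (benzene ring).
Ring D has one sp³ carbon, so it is not fully conjugated — not aromatic (cyclopentene ring).
Ring E has a continuous p-orbital overlap around the ring; 2 ring double bonds (4 π electrons) plus a heteroatom lone pair (2) give 6 π electrons. 6 = 4(1)+2, so ring E is aromatic (thiophene).
Aromatic: A, C, E. Total: 3.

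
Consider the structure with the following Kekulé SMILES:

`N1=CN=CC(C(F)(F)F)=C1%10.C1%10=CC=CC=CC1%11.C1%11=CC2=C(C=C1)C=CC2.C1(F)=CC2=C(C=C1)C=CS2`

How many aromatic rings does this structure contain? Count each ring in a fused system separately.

The SMILES encodes a six-membered ring with nitrogens at positions 1 and 3 and three alternating double bonds; a seven-membered carbon ring with three C=C double bonds and one sp³ carbon; a six-membered carbon ring with three alternating C=C double bonds, fused to a five-membered carbon ring containing one C=C double bond and one sp³ carbon; a six-membered carbon ring with three alternating C=C double bonds, fused to a five-membered ring containing one sulfur and two C=C double bonds.
The 6-membered ring with two nitrogens (1,3) has a continuous p-orbital overlap around the ring; 3 ring double bonds give 6 π electrons. That satisfies 4n+2 with n=1, so it is aromatic (pyrimidine).
The 7-membered ring has one sp³ carbon, so it is not fully conjugated — not aromatic (cycloheptatriene).
The 6-membered ring is fully conjugated (every ring atom contributes a p orbital); 3 ring double bonds give 6 π electrons. That satisfies 4n+2 with n=1, so it is aromatic (benzene ring).
The 5-membered ring has one sp³ carbon, so it is not fully conjugated — not aromatic (cyclopentene ring).
The fused 6/5-membered bicyclic (with one sulfur) is a single π system with 9 sp² atoms and 10 π electrons from ring double bonds plus a heteroatom lone pair. 10 = 4(2)+2, so the system is aromatic and both rings count as aromatic (benzothiophene).
4 of the 6 rings are aromatic. Total: 4.

4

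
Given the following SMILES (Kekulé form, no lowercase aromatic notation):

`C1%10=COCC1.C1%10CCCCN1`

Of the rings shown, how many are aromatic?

0

The SMILES encodes a five-membered ring of four carbons and one oxygen, with one C=C double bond and two sp³ carbons; a six-membered saturated ring of five carbons and one N–H nitrogen.
The 5-membered ring with one oxygen has two sp³ carbons, so it is not fully conjugated — not aromatic (2,3-dihydrofuran).
The 6-membered ring with one N–H has only sp³ atoms, so it is not fully conjugated — not aromatic (piperidine).
None of the rings are aromatic. Total: 0.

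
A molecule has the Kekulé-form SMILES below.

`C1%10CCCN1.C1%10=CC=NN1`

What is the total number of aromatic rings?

The SMILES encodes a five-membered saturated ring of four carbons and one N–H nitrogen; a five-membered ring with two adjacent nitrogens (one bearing H, one in a double bond) and two double bonds.
The 5-membered ring with one N–H has only sp³ atoms, so it is not fully conjugated — not aromatic (pyrrolidine).
The 5-membered ring with two adjacent nitrogens (one N–H, one =N–) is fully conjugated (every ring atom contributes a p orbital); 2 ring double bonds (4 π electrons) plus a heteroatom lone pair (2) give 6 π electrons. 6 = 4(1)+2, so it is aromatic (pyrazole).
1 of the 2 rings is aromatic. Total: 1.

1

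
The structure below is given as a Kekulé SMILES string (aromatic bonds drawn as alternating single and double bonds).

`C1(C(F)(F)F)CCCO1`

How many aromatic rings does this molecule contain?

0

The SMILES encodes a five-membered saturated ring of four carbons and one oxygen.
The 5-membered ring with one oxygen has only sp³ atoms, so it is not fully conjugated — not aromatic (tetrahydrofuran).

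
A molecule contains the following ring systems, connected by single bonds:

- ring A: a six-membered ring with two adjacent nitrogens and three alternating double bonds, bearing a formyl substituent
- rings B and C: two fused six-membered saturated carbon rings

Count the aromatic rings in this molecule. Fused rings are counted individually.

1

Ring A is planar and fully conjugated; 3 ring double bonds give 6 π electrons. 6 = 4(1)+2, so ring A is aromatic (pyridazine).
Ring B has only sp³ atoms, so it is not fully conjugated — not aromatic (cyclohexane ring).
Ring C has only sp³ atoms, so it is not fully conjugated — not aromatic (cyclohexane ring).
Aromatic: A. Total: 1.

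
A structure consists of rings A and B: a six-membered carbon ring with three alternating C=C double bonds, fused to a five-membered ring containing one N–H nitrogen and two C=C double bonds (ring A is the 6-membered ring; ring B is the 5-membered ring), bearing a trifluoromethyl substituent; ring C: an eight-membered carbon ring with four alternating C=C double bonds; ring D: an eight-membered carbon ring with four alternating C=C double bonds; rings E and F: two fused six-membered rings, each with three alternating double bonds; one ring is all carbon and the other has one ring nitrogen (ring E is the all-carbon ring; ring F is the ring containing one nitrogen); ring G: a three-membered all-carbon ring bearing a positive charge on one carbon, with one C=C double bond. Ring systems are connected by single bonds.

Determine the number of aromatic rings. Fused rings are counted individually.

5

Rings A and B form a fused bicyclic system (with one N–H) with 9 sp² atoms and 10 π electrons from ring double bonds plus a heteroatom lone pair. 10 = 4(2)+2, so the system is aromatic and both rings count as aromatic (indole).
Ring C has only sp² ring atoms; a planar conformation would have a fully conjugated π system of 8 electrons. But 8 = 4(2), which is 4n not 4n+2, so ring C is not aromatic (cyclooctatetraene) — cyclooctatetraene distorts into a non-planar tub to avoid antiaromaticity.
Ring D has only sp² ring atoms; a planar conformation would have a fully conjugated π system of 8 electrons. But 8 = 4(2), which is 4n not 4n+2, so ring D is not aromatic (cyclooctatetraene) — cyclooctatetraene distorts into a non-planar tub to avoid antiaromaticity.
Rings E and F form a fused bicyclic system (with one nitrogen) with 10 sp² atoms and 10 π electrons from ring double bonds. 10 = 4(2)+2, so the system is aromatic and both rings count as aromatic (quinoline).
Ring G is fully conjugated (every ring atom contributes a p orbital); 1 ring double bond (2 π electrons) plus the carbocation's empty p orbital (0, but keeps the ring conjugated) give 2 π electrons. That satisfies 4n+2 with n=0, so ring G is aromatic (cyclopropenyl cation).
Aromatic: A, B, E, F, G. Total: 5.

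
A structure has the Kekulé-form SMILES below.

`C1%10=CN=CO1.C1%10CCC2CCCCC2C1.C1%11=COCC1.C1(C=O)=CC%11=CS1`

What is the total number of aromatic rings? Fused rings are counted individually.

The SMILES encodes a five-membered ring with an oxygen at position 1 and a nitrogen at position 3 (in a C=N bond), with two double bonds; two fused six-membered saturated carbon rings; a five-membered ring of four carbons and one oxygen, with one C=C double bond and two sp³ carbons; a five-membered ring of four carbons and one sulfur, with two C=C double bonds.
The 5-membered ring with one oxygen and one =N– is fully conjugated (every ring atom contributes a p orbital); 2 ring double bonds (4 π electrons) plus a heteroatom lone pair (2) give 6 π electrons. 6 = 4(1)+2, so it is aromatic (oxazole).
The 6-membered ring has only sp³ atoms, so it is not fully conjugated — not aromatic (cyclohexane ring).
The second 6-membered ring has only sp³ atoms, so it is not fully conjugated — not aromatic (cyclohexane ring).
The 5-membered ring with one oxygen has two sp³ carbons, so it is not fully conjugated — not aromatic (2,3-dihydrofuran).
The 5-membered ring with one sulfur is planar and fully conjugated; 2 ring double bonds (4 π electrons) plus a heteroatom lone pair (2) give 6 π electrons. 6 = 4(1)+2, so it is aromatic (thiophene).
2 of the 5 rings are aromatic. Total: 2.

2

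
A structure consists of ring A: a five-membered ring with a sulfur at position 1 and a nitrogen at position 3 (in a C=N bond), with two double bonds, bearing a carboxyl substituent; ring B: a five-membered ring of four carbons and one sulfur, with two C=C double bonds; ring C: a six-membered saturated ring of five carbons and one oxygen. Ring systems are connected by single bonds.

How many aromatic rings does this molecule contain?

Ring A is fully conjugated (every ring atom contributes a p orbital); 2 ring double bonds (4 π electrons) plus a heteroatom lone pair (2) give 6 π electrons. Since 6 = 4n+2 (n=1), ring A is aromatic (thiazole).
Ring B has a continuous p-orbital overlap around the ring; 2 ring double bonds (4 π electrons) plus a heteroatom lone pair (2) give 6 π electrons. That satisfies 4n+2 with n=1, so ring B is aromatic (thiophene).
Ring C has only sp³ atoms, so it is not fully conjugated — not aromatic (tetrahydropyran).
Aromatic: A, B. Total: 2.

2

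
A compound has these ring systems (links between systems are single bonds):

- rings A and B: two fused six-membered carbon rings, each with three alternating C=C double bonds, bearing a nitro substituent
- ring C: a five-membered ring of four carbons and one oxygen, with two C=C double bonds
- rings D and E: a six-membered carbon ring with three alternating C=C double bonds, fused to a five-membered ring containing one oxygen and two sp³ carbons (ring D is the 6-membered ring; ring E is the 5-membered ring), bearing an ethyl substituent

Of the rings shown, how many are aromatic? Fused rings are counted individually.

Rings A and B form a fused bicyclic system with 10 sp² atoms and 10 π electrons from ring double bonds. 10 = 4(2)+2, so the system is aromatic and both rings count as aromatic (naphthalene).
Ring C is fully conjugated (every ring atom contributes a p orbital); 2 ring double bonds (4 π electrons) plus a heteroatom lone pair (2) give 6 π electrons. 6 = 4(1)+2, so ring C is aromatic (furan).
Ring D is planar and fully conjugated; 3 ring double bonds give 6 π electrons. Since 6 = 4n+2 (n=1), ring D is aromatic (benzene ring).
Ring E has two sp³ carbons, so it is not fully conjugated — not aromatic (oxolane ring).
Aromatic: A, B, C, D. Total: 4.

4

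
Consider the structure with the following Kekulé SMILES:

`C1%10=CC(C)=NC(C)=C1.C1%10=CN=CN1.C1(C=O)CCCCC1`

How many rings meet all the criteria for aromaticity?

2

The SMILES encodes a six-membered ring of five carbons and one nitrogen with three alternating double bonds; a five-membered ring with nitrogens at positions 1 and 3 (one bearing H, one in a C=N bond) and two double bonds; a six-membered saturated carbon ring.
The 6-membered ring with one nitrogen is fully conjugated (every ring atom contributes a p orbital); 3 ring double bonds give 6 π electrons. 6 = 4(1)+2, so it is aromatic (pyridine).
The 5-membered ring with two nitrogens (one N–H, one =N–) has a continuous p-orbital overlap around the ring; 2 ring double bonds (4 π electrons) plus a heteroatom lone pair (2) give 6 π electrons. Since 6 = 4n+2 (n=1), it is aromatic (imidazole).
The 6-membered ring has only sp³ atoms, so it is not fully conjugated — not aromatic (cyclohexane).
2 of the 3 rings are aromatic. Total: 2.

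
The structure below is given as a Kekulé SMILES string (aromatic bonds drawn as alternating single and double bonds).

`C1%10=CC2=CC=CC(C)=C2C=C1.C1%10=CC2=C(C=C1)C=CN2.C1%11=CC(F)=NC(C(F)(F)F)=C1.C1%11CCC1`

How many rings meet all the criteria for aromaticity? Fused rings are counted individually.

The SMILES encodes two fused six-membered carbon rings, each with three alternating C=C double bonds; a six-membered carbon ring with three alternating C=C double bonds, fused to a five-membered ring containing one N–H nitrogen and two C=C double bonds; a six-membered ring of five carbons and one nitrogen with three alternating double bonds; a four-membered saturated carbon ring.
The fused 6/6-membered bicyclic is a single π system with 10 sp² atoms and 10 π electrons from ring double bonds. 10 = 4(2)+2, so the system is aromatic and both rings count as aromatic (naphthalene).
The fused 6/5-membered bicyclic (with one N–H) is a single π system with 9 sp² atoms and 10 π electrons from ring double bonds plus a heteroatom lone pair. 10 = 4(2)+2, so the system is aromatic and both rings count as aromatic (indole).
The 6-membered ring with one nitrogen has a continuous p-orbital overlap around the ring; 3 ring double bonds give 6 π electrons. 6 = 4(1)+2, so it is aromatic (pyridine).
The 4-membered ring has only sp³ atoms, so it is not fully conjugated — not aromatic (cyclobutane).
5 of the 6 rings are aromatic. Total: 5.

5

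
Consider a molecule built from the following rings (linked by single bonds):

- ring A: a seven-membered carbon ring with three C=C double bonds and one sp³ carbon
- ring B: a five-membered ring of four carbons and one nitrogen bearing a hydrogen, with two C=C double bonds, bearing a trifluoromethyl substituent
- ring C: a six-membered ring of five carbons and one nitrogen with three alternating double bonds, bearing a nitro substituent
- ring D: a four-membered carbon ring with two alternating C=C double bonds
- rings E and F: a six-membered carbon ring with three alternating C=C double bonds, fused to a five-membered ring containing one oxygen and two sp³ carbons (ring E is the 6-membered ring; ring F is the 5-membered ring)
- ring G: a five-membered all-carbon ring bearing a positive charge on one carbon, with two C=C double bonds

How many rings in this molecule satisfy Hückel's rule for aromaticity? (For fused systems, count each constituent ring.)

3

Ring A has one sp³ carbon, so it is not fully conjugated — not aromatic (cycloheptatriene).
Ring B is planar and fully conjugated; 2 ring double bonds (4 π electrons) plus a heteroatom lone pair (2) give 6 π electrons. Since 6 = 4n+2 (n=1), ring B is aromatic (pyrrole).
Ring C has a continuous p-orbital overlap around the ring; 3 ring double bonds give 6 π electrons. Since 6 = 4n+2 (n=1), ring C is aromatic (pyridine).
Ring D has only sp² ring atoms; a planar conformation would have a fully conjugated π system of 4 electrons. But 4 = 4(1), which is 4n not 4n+2, so ring D is not aromatic (cyclobutadiene) — cyclobutadiene is antiaromatic and distorts to a rectangle.
Ring E has a continuous p-orbital overlap around the ring; 3 ring double bonds give 6 π electrons. 6 = 4(1)+2, so ring E is aromatic (benzene ring).
Ring F has two sp³ carbons, so it is not fully conjugated — not aromatic (oxolane ring).
Ring G has only sp² ring atoms; a planar conformation would have a fully conjugated π system of 4 electrons. But 4 = 4(1), which is 4n not 4n+2, so ring G is not aromatic (cyclopentadienyl cation).
Aromatic: B, C, E. Total: 3.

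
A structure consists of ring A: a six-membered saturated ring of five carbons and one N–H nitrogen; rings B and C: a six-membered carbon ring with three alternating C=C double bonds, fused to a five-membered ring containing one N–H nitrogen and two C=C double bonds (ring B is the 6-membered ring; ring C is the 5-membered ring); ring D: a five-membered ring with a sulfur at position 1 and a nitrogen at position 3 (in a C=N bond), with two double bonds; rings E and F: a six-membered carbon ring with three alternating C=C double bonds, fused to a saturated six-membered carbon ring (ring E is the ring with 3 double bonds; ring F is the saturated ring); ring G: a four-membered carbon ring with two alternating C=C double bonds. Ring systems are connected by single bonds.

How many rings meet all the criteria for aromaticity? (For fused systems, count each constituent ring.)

4

Ring A has only sp³ atoms, so it is not fully conjugated — not aromatic (piperidine).
Rings B and C form a fused bicyclic system (with one N–H) with 9 sp² atoms and 10 π electrons from ring double bonds plus a heteroatom lone pair. 10 = 4(2)+2, so the system is aromatic and both rings count as aromatic (indole).
Ring D has a continuous p-orbital overlap around the ring; 2 ring double bonds (4 π electrons) plus a heteroatom lone pair (2) give 6 π electrons. Since 6 = 4n+2 (n=1), ring D is aromatic (thiazole).
Ring E is planar and fully conjugated; 3 ring double bonds give 6 π electrons. Since 6 = 4n+2 (n=1), ring E is aromatic (benzene ring).
Ring F has four sp³ carbons, so it is not fully conjugated — not aromatic (cyclohexane ring).
Ring G has only sp² ring atoms; a planar conformation would have a fully conjugated π system of 4 electrons. But 4 = 4(1), which is 4n not 4n+2, so ring G is not aromatic (cyclobutadiene) — cyclobutadiene is antiaromatic and distorts to a rectangle.
Aromatic: B, C, D, E. Total: 4.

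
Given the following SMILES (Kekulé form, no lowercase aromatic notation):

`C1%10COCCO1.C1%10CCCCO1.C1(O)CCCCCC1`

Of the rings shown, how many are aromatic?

The SMILES encodes a six-membered saturated ring with oxygens at positions 1 and 4; a six-membered saturated ring of five carbons and one oxygen; a seven-membered saturated carbon ring.
The 6-membered ring with two oxygens (1,4) has only sp³ atoms, so it is not fully conjugated — not aromatic (1,4-dioxane).
The 6-membered ring with one oxygen has only sp³ atoms, so it is not fully conjugated — not aromatic (tetrahydropyran).
The 7-membered ring has only sp³ atoms, so it is not fully conjugated — not aromatic (cycloheptane).
None of the rings are aromatic. Total: 0.

0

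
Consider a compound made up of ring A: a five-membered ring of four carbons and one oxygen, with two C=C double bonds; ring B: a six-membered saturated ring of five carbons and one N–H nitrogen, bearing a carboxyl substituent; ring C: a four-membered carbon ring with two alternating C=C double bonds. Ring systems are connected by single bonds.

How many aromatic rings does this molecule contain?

Ring A is fully conjugated (every ring atom contributes a p orbital); 2 ring double bonds (4 π electrons) plus a heteroatom lone pair (2) give 6 π electrons. Since 6 = 4n+2 (n=1), ring A is aromatic (furan).
Ring B has only sp³ atoms, so it is not fully conjugated — not aromatic (piperidine).
Ring C has only sp² ring atoms; a planar conformation would have a fully conjugated π system of 4 electrons. But 4 = 4(1), which is 4n not 4n+2, so ring C is not aromatic (cyclobutadiene) — cyclobutadiene is antiaromatic and distorts to a rectangle.
Aromatic: A. Total: 1.

1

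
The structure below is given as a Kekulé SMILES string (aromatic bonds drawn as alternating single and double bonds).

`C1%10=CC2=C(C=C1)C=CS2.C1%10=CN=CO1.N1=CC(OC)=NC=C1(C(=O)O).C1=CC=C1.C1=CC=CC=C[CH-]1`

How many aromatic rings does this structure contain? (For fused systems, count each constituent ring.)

4

The SMILES encodes a six-membered carbon ring with three alternating C=C double bonds, fused to a five-membered ring containing one sulfur and two C=C double bonds; a five-membered ring with an oxygen at position 1 and a nitrogen at position 3 (in a C=N bond), with two double bonds; a six-membered ring with nitrogens at positions 1 and 4 and three alternating double bonds; a four-membered carbon ring with two alternating C=C double bonds; a seven-membered all-carbon ring bearing a negative charge on one carbon, with three C=C double bonds.
The fused 6/5-membered bicyclic (with one sulfur) is a single π system with 9 sp² atoms and 10 π electrons from ring double bonds plus a heteroatom lone pair. 10 = 4(2)+2, so the system is aromatic and both rings count as aromatic (benzothiophene).
The 5-membered ring with one oxygen and one =N– is planar and fully conjugated; 2 ring double bonds (4 π electrons) plus a heteroatom lone pair (2) give 6 π electrons. Since 6 = 4n+2 (n=1), it is aromatic (oxazole).
The 6-membered ring with two nitrogens (1,4) is planar and fully conjugated; 3 ring double bonds give 6 π electrons. Since 6 = 4n+2 (n=1), it is aromatic (pyrazine).
The 4-membered ring has only sp² ring atoms; a planar conformation would have a fully conjugated π system of 4 electrons. But 4 = 4(1), which is 4n not 4n+2, so it is not aromatic (cyclobutadiene) — cyclobutadiene is antiaromatic and distorts to a rectangle.
The 7-membered ring has only sp² ring atoms; a planar conformation would have a fully conjugated π system of 8 electrons. But 8 = 4(2), which is 4n not 4n+2, so it is not aromatic (cycloheptatrienyl anion).
4 of the 6 rings are aromatic. Total: 4.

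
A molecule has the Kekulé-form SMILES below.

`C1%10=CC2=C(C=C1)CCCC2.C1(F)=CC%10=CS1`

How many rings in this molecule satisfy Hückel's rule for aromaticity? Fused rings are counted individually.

The SMILES encodes a six-membered carbon ring with three alternating C=C double bonds, fused to a saturated six-membered carbon ring; a five-membered ring of four carbons and one sulfur, with two C=C double bonds.
The 6-membered ring has a continuous p-orbital overlap around the ring; 3 ring double bonds give 6 π electrons. 6 = 4(1)+2, so it is aromatic (benzene ring).
The second 6-membered ring has four sp³ carbons, so it is not fully conjugated — not aromatic (cyclohexane ring).
The 5-membered ring with one sulfur is fully conjugated (every ring atom contributes a p orbital); 2 ring double bonds (4 π electrons) plus a heteroatom lone pair (2) give 6 π electrons. Since 6 = 4n+2 (n=1), it is aromatic (thiophene).
2 of the 3 rings are aromatic. Total: 2.

2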